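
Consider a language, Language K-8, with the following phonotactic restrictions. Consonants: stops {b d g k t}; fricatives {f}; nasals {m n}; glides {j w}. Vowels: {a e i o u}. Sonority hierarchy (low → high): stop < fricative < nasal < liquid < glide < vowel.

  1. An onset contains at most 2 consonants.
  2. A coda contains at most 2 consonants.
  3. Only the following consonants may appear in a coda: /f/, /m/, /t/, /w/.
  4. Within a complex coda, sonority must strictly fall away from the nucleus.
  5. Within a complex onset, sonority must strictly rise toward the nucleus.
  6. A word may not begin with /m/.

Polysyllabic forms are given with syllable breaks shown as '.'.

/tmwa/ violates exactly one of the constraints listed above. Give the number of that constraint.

/tmwa/: syllable 1 onset /tmw/ has 3 consonants (> 2).
This is a violation of constraint 1: "An onset contains at most 2 consonants."
The remaining constraints (2, 3, 4, 5, 6) are satisfied.

1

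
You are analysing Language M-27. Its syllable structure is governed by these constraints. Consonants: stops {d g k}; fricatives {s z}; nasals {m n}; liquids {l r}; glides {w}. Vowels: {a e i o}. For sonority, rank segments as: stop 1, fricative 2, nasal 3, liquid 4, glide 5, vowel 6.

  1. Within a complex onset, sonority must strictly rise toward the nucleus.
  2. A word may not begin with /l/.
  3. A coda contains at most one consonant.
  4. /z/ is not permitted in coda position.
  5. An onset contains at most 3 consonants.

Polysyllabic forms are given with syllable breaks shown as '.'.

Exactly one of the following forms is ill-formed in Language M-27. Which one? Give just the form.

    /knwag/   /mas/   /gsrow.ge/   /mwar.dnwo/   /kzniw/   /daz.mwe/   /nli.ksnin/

/daz.mwe/

/knwag/ — σ1 onset /knw/ (1→3→5 rises), coda /g/ ok → well-formed
/mas/ — σ1 onset /m/, coda /s/ ok → well-formed
/gsrow.ge/ — σ1 onset /gsr/ (1→2→4 rises), coda /w/ ok; σ2 onset /g/, coda /∅/ ok → well-formed
/mwar.dnwo/ — σ1 onset /mw/ (3→5 rises), coda /r/ ok; σ2 onset /dnw/ (1→3→5 rises), coda /∅/ ok → well-formed
/kzniw/ — σ1 onset /kzn/ (1→2→3 rises), coda /w/ ok → well-formed
/daz.mwe/ — violates constraint 4: syllable 1 coda contains /z/ → ill-formed
/nli.ksnin/ — σ1 onset /nl/ (3→4 rises), coda /∅/ ok; σ2 onset /ksn/ (1→2→3 rises), coda /n/ ok → well-formed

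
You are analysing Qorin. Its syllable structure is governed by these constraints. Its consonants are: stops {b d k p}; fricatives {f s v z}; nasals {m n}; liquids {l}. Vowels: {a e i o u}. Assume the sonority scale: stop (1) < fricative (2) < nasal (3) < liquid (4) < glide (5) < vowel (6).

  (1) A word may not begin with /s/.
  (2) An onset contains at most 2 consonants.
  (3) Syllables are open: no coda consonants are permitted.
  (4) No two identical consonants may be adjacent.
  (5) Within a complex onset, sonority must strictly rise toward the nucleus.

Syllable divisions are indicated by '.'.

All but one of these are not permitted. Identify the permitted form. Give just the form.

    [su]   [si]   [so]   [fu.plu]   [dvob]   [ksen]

[fu.plu]

[su] — violates constraint 1: word begins with /s/ → not permitted
[si] — violates constraint 1: word begins with /s/ → not permitted
[so] — violates constraint 1: word begins with /s/ → not permitted
[fu.plu] — σ1 onset /f/, coda /∅/ ok; σ2 onset /pl/ (1→4 rises), coda /∅/ ok → permitted
[dvob] — violates constraint 3: syllable 1 coda /b/ has 1 consonant (> 0) → not permitted
[ksen] — violates constraint 3: syllable 1 coda /n/ has 1 consonant (> 0) → not permitted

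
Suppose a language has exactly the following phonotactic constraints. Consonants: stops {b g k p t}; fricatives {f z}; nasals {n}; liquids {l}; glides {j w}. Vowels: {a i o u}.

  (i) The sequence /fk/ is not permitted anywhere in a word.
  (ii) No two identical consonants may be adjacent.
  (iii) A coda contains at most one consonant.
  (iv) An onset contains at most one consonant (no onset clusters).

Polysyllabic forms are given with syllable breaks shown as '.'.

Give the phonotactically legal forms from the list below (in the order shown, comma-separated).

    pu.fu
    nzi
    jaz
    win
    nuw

pu.fu — σ1 onset /p/, coda /∅/ ok; σ2 onset /f/, coda /∅/ ok → phonotactically legal
nzi — violates constraint (iv): syllable 1 onset /nz/ has 2 consonants (> 1) → phonotactically illegal
jaz — σ1 onset /j/, coda /z/ ok → phonotactically legal
win — σ1 onset /w/, coda /n/ ok → phonotactically legal
nuw — σ1 onset /n/, coda /w/ ok → phonotactically legal

pu.fu, jaz, win, nuw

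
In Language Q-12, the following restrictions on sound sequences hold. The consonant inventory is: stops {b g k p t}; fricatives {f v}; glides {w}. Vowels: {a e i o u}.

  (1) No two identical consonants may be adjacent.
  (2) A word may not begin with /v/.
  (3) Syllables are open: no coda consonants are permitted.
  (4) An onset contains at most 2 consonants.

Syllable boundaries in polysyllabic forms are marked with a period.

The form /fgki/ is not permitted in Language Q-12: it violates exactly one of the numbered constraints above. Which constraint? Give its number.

4

/fgki/: syllable 1 onset /fgk/ has 3 consonants (> 2).
This is a violation of constraint 4: "An onset contains at most 2 consonants."
The remaining constraints (1, 2, 3) are satisfied.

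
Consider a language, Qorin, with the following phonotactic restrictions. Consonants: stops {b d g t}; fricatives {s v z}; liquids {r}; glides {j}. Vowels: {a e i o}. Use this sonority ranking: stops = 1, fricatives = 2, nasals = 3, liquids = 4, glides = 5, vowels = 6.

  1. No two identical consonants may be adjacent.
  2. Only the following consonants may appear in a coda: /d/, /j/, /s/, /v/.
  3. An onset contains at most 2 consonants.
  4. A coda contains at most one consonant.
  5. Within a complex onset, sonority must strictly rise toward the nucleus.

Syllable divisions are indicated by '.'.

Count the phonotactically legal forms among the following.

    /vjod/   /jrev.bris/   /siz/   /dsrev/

/vjod/ — σ1 onset /vj/ (2→5 rises), coda /d/ ok → phonotactically legal
/jrev.bris/ — violates constraint 5: syllable 1 onset /jr/: /j/ (glide, 5) → /r/ (liquid, 4) does not rise → phonotactically illegal
/siz/ — violates constraint 2: syllable 1 coda contains /z/, which is not a licensed coda consonant → phonotactically illegal
/dsrev/ — violates constraint 3: syllable 1 onset /dsr/ has 3 consonants (> 2) → phonotactically illegal
Phonotactically legal: /vjod/ → 1.

1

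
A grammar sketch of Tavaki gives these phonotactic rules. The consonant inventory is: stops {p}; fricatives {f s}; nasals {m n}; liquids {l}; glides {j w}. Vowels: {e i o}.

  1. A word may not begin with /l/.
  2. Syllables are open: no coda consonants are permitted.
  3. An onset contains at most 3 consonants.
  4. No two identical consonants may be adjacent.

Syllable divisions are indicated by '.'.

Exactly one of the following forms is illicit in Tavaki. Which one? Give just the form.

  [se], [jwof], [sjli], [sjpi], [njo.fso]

[se] — σ1 onset /s/, coda /∅/ ok → licit
[jwof] — violates constraint 2: syllable 1 coda /f/ has 1 consonant (> 0) → illicit
[sjli] — σ1 onset /sjl/ (3C), coda /∅/ ok → licit
[sjpi] — σ1 onset /sjp/ (3C), coda /∅/ ok → licit
[njo.fso] — σ1 onset /nj/ (2C), coda /∅/ ok; σ2 onset /fs/ (2C), coda /∅/ ok → licit

[jwof]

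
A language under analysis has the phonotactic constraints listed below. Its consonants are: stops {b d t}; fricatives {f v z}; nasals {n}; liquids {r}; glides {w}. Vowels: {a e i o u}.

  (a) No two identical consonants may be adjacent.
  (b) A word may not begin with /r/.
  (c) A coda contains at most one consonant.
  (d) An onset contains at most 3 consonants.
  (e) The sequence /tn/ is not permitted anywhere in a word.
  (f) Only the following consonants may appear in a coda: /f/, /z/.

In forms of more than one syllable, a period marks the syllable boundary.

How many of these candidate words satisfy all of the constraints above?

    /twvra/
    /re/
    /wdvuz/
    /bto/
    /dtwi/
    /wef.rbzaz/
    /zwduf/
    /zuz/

/twvra/ — violates constraint (d): syllable 1 onset /twvr/ has 4 consonants (> 3) → ill-formed
/re/ — violates constraint (b): word begins with /r/ → ill-formed
/wdvuz/ — σ1 onset /wdv/ (3C), coda /z/ ok → well-formed
/bto/ — σ1 onset /bt/ (2C), coda /∅/ ok → well-formed
/dtwi/ — σ1 onset /dtw/ (3C), coda /∅/ ok → well-formed
/wef.rbzaz/ — σ1 onset /w/, coda /f/ ok; σ2 onset /rbz/ (3C), coda /z/ ok → well-formed
/zwduf/ — σ1 onset /zwd/ (3C), coda /f/ ok → well-formed
/zuz/ — σ1 onset /z/, coda /z/ ok → well-formed
Well-formed: /wdvuz/, /bto/, /dtwi/, /wef.rbzaz/, /zwduf/, /zuz/ → 6.

6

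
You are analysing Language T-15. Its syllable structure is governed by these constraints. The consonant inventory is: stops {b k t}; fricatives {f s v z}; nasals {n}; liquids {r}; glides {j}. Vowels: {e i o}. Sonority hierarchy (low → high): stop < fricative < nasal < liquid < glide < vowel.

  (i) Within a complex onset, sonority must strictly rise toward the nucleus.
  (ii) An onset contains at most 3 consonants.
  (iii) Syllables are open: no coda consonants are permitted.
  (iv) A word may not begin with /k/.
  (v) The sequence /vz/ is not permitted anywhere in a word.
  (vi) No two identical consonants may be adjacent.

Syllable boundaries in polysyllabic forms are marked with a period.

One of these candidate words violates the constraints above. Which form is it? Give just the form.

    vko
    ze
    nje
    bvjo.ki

vko

vko — violates constraint (i): syllable 1 onset /vk/: /v/ (fricative, 2) → /k/ (stop, 1) does not rise → ill-formed
ze — σ1 onset /z/, coda /∅/ ok → well-formed
nje — σ1 onset /nj/ (3→5 rises), coda /∅/ ok → well-formed
bvjo.ki — σ1 onset /bvj/ (1→2→5 rises), coda /∅/ ok; σ2 onset /k/, coda /∅/ ok → well-formed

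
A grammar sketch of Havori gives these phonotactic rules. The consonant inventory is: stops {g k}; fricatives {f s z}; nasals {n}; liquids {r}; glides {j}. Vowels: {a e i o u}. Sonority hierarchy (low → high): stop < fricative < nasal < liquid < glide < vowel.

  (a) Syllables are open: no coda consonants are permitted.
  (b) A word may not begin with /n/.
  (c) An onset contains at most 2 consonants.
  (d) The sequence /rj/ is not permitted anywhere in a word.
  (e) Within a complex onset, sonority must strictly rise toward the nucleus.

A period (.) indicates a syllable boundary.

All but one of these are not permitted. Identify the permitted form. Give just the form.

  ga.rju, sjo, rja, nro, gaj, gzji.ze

sjo

ga.rju — violates constraint (d): contains banned sequence /rj/ → not permitted
sjo — σ1 onset /sj/ (2→5 rises), coda /∅/ ok → permitted
rja — violates constraint (d): contains banned sequence /rj/ → not permitted
nro — violates constraint (b): word begins with /n/ → not permitted
gaj — violates constraint (a): syllable 1 coda /j/ has 1 consonant (> 0) → not permitted
gzji.ze — violates constraint (c): syllable 1 onset /gzj/ has 3 consonants (> 2) → not permitted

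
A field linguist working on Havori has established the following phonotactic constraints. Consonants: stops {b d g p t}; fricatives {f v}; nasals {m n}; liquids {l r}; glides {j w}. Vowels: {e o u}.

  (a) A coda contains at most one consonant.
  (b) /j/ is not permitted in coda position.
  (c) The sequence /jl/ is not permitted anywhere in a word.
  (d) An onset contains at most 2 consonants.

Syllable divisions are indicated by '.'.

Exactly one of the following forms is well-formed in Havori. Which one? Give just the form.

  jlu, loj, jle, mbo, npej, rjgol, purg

jlu — violates constraint (c): contains banned sequence /jl/ → ill-formed
loj — violates constraint (b): syllable 1 coda contains /j/ → ill-formed
jle — violates constraint (c): contains banned sequence /jl/ → ill-formed
mbo — σ1 onset /mb/ (2C), coda /∅/ ok → well-formed
npej — violates constraint (b): syllable 1 coda contains /j/ → ill-formed
rjgol — violates constraint (d): syllable 1 onset /rjg/ has 3 consonants (> 2) → ill-formed
purg — violates constraint (a): syllable 1 coda /rg/ has 2 consonants (> 1) → ill-formed

mbo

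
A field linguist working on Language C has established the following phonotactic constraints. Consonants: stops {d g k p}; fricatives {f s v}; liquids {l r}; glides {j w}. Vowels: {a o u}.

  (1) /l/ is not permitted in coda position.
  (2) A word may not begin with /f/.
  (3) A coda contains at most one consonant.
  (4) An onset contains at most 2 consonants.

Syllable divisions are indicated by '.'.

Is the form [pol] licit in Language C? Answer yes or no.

no

[pol] — violates constraint 1: syllable 1 coda contains /l/ → illicit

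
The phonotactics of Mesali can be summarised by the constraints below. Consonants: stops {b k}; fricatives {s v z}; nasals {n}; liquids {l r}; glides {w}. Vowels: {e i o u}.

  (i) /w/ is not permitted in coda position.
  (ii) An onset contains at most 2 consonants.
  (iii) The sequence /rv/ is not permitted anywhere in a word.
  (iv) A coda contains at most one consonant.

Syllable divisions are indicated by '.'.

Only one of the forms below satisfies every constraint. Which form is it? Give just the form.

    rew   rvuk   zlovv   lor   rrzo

lor

rew — violates constraint (i): syllable 1 coda contains /w/ → ill-formed
rvuk — violates constraint (iii): contains banned sequence /rv/ → ill-formed
zlovv — violates constraint (iv): syllable 1 coda /vv/ has 2 consonants (> 1) → ill-formed
lor — σ1 onset /l/, coda /r/ ok → well-formed
rrzo — violates constraint (ii): syllable 1 onset /rrz/ has 3 consonants (> 2) → ill-formed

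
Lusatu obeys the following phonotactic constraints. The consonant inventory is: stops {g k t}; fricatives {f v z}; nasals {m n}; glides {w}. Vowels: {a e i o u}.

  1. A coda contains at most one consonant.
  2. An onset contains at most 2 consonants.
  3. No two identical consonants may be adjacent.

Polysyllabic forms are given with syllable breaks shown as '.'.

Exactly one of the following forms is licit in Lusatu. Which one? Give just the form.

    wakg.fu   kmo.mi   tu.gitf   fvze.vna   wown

wakg.fu — violates constraint 1: syllable 1 coda /kg/ has 2 consonants (> 1) → illicit
kmo.mi — σ1 onset /km/ (2C), coda /∅/ ok; σ2 onset /m/, coda /∅/ ok → licit
tu.gitf — violates constraint 1: syllable 2 coda /tf/ has 2 consonants (> 1) → illicit
fvze.vna — violates constraint 2: syllable 1 onset /fvz/ has 3 consonants (> 2) → illicit
wown — violates constraint 1: syllable 1 coda /wn/ has 2 consonants (> 1) → illicit

kmo.mi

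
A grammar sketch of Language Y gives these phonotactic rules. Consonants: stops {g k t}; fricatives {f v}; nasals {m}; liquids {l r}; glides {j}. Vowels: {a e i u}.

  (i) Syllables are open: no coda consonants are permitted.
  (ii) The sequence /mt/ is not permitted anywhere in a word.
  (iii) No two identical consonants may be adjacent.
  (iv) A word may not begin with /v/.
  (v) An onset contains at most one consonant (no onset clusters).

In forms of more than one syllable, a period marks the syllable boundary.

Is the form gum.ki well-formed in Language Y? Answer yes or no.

gum.ki — violates constraint (i): syllable 1 coda /m/ has 1 consonant (> 0) → ill-formed

no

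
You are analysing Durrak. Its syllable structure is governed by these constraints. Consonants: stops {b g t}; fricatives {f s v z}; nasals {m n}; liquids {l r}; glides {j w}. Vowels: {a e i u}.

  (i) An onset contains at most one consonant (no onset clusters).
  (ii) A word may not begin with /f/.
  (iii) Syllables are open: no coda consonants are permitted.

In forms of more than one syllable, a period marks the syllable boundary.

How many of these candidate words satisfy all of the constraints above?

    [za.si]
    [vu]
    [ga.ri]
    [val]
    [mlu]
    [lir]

[za.si] — σ1 onset /z/, coda /∅/ ok; σ2 onset /s/, coda /∅/ ok → phonotactically legal
[vu] — σ1 onset /v/, coda /∅/ ok → phonotactically legal
[ga.ri] — σ1 onset /g/, coda /∅/ ok; σ2 onset /r/, coda /∅/ ok → phonotactically legal
[val] — violates constraint (iii): syllable 1 coda /l/ has 1 consonant (> 0) → phonotactically illegal
[mlu] — violates constraint (i): syllable 1 onset /ml/ has 2 consonants (> 1) → phonotactically illegal
[lir] — violates constraint (iii): syllable 1 coda /r/ has 1 consonant (> 0) → phonotactically illegal
Phonotactically legal: [za.si], [vu], [ga.ri] → 3.

3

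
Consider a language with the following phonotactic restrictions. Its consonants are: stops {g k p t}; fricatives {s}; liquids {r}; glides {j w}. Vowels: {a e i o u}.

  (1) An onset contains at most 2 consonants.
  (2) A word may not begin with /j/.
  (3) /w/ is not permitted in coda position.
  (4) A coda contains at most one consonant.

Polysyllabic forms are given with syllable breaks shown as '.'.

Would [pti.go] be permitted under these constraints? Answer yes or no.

[pti.go] — σ1 onset /pt/ (2C), coda /∅/ ok; σ2 onset /g/, coda /∅/ ok → permitted

yes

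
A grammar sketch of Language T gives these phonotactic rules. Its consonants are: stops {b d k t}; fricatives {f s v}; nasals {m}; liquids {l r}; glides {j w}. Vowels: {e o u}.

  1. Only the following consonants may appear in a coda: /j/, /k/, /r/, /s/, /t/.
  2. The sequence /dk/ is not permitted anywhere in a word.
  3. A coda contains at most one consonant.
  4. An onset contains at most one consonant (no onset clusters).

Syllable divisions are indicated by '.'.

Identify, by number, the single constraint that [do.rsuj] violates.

4

[do.rsuj]: syllable 2 onset /rs/ has 2 consonants (> 1).
This is a violation of constraint 4: "An onset contains at most one consonant (no onset clusters)."
The remaining constraints (1, 2, 3) are satisfied.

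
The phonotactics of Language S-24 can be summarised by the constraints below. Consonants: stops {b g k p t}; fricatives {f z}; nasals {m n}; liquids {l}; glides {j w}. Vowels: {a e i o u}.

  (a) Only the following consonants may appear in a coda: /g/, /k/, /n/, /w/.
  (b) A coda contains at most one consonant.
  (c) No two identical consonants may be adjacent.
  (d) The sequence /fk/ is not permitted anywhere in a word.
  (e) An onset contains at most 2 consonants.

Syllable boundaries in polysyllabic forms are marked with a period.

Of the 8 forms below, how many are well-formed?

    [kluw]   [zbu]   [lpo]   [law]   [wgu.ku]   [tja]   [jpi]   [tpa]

8

[kluw] — σ1 onset /kl/ (2C), coda /w/ ok → well-formed
[zbu] — σ1 onset /zb/ (2C), coda /∅/ ok → well-formed
[lpo] — σ1 onset /lp/ (2C), coda /∅/ ok → well-formed
[law] — σ1 onset /l/, coda /w/ ok → well-formed
[wgu.ku] — σ1 onset /wg/ (2C), coda /∅/ ok; σ2 onset /k/, coda /∅/ ok → well-formed
[tja] — σ1 onset /tj/ (2C), coda /∅/ ok → well-formed
[jpi] — σ1 onset /jp/ (2C), coda /∅/ ok → well-formed
[tpa] — σ1 onset /tp/ (2C), coda /∅/ ok → well-formed
Well-formed: [kluw], [zbu], [lpo], [law], [wgu.ku], [tja], [jpi], [tpa] → 8.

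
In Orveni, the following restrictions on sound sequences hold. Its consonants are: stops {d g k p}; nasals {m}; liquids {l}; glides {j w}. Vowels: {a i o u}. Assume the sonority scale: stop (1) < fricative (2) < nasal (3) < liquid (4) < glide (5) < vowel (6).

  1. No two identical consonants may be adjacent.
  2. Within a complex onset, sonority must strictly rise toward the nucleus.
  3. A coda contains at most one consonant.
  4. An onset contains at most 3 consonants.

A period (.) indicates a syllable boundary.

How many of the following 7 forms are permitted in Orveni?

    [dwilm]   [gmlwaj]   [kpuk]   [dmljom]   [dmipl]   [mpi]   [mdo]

0

[dwilm] — violates constraint 3: syllable 1 coda /lm/ has 2 consonants (> 1) → not permitted
[gmlwaj] — violates constraint 4: syllable 1 onset /gmlw/ has 4 consonants (> 3) → not permitted
[kpuk] — violates constraint 2: syllable 1 onset /kp/: /k/ (stop, 1) → /p/ (stop, 1) does not rise → not permitted
[dmljom] — violates constraint 4: syllable 1 onset /dmlj/ has 4 consonants (> 3) → not permitted
[dmipl] — violates constraint 3: syllable 1 coda /pl/ has 2 consonants (> 1) → not permitted
[mpi] — violates constraint 2: syllable 1 onset /mp/: /m/ (nasal, 3) → /p/ (stop, 1) does not rise → not permitted
[mdo] — violates constraint 2: syllable 1 onset /md/: /m/ (nasal, 3) → /d/ (stop, 1) does not rise → not permitted
No form is permitted → 0.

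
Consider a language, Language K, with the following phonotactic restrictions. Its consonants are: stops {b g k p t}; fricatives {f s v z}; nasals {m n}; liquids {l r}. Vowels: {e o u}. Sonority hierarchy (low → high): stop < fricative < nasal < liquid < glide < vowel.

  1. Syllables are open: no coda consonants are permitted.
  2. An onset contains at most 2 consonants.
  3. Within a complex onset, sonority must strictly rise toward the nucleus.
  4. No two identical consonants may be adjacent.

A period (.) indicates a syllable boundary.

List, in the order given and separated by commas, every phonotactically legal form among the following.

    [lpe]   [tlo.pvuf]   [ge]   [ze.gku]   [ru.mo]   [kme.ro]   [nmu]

[lpe] — violates constraint 3: syllable 1 onset /lp/: /l/ (liquid, 4) → /p/ (stop, 1) does not rise → phonotactically illegal
[tlo.pvuf] — violates constraint 1: syllable 2 coda /f/ has 1 consonant (> 0) → phonotactically illegal
[ge] — σ1 onset /g/, coda /∅/ ok → phonotactically legal
[ze.gku] — violates constraint 3: syllable 2 onset /gk/: /g/ (stop, 1) → /k/ (stop, 1) does not rise → phonotactically illegal
[ru.mo] — σ1 onset /r/, coda /∅/ ok; σ2 onset /m/, coda /∅/ ok → phonotactically legal
[kme.ro] — σ1 onset /km/ (1→3 rises), coda /∅/ ok; σ2 onset /r/, coda /∅/ ok → phonotactically legal
[nmu] — violates constraint 3: syllable 1 onset /nm/: /n/ (nasal, 3) → /m/ (nasal, 3) does not rise → phonotactically illegal

[ge], [ru.mo], [kme.ro]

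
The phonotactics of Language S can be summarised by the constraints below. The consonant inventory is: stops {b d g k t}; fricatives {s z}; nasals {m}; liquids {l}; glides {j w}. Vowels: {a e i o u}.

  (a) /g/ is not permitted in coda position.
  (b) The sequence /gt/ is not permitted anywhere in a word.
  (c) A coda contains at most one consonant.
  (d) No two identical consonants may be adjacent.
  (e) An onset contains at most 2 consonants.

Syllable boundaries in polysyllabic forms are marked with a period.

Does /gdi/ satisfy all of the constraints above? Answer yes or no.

yes

/gdi/ — σ1 onset /gd/ (2C), coda /∅/ ok → well-formed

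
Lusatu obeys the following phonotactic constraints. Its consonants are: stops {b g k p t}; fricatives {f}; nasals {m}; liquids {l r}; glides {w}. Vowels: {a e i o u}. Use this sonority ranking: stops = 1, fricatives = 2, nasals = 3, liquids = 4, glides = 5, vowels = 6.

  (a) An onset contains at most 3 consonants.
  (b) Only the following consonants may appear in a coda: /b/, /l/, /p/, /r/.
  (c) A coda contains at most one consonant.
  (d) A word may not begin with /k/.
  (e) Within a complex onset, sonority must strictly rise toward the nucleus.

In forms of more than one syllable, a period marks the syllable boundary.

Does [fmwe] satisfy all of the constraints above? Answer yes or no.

[fmwe] — σ1 onset /fmw/ (2→3→5 rises), coda /∅/ ok → phonotactically legal

yes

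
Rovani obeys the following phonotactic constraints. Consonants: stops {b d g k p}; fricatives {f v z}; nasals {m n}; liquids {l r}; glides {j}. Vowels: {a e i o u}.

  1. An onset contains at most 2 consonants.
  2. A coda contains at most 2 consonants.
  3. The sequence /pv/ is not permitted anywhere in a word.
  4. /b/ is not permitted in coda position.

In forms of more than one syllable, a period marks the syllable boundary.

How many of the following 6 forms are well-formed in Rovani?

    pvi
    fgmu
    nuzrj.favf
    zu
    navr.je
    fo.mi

pvi — violates constraint 3: contains banned sequence /pv/ → ill-formed
fgmu — violates constraint 1: syllable 1 onset /fgm/ has 3 consonants (> 2) → ill-formed
nuzrj.favf — violates constraint 2: syllable 1 coda /zrj/ has 3 consonants (> 2) → ill-formed
zu — σ1 onset /z/, coda /∅/ ok → well-formed
navr.je — σ1 onset /n/, coda /vr/ (2C) ok; σ2 onset /j/, coda /∅/ ok → well-formed
fo.mi — σ1 onset /f/, coda /∅/ ok; σ2 onset /m/, coda /∅/ ok → well-formed
Well-formed: zu, navr.je, fo.mi → 3.

3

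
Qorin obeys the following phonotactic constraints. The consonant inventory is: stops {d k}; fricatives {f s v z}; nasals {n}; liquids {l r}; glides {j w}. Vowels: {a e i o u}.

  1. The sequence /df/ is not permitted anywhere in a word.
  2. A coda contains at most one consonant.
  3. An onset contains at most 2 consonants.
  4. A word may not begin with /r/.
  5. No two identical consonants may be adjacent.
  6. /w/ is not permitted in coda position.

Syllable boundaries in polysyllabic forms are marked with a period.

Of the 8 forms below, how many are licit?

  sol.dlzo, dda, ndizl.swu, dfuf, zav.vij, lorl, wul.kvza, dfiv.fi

sol.dlzo — violates constraint 3: syllable 2 onset /dlz/ has 3 consonants (> 2) → illicit
dda — violates constraint 5: adjacent identical consonants /dd/ → illicit
ndizl.swu — violates constraint 2: syllable 1 coda /zl/ has 2 consonants (> 1) → illicit
dfuf — violates constraint 1: contains banned sequence /df/ → illicit
zav.vij — violates constraint 5: adjacent identical consonants /vv/ → illicit
lorl — violates constraint 2: syllable 1 coda /rl/ has 2 consonants (> 1) → illicit
wul.kvza — violates constraint 3: syllable 2 onset /kvz/ has 3 consonants (> 2) → illicit
dfiv.fi — violates constraint 1: contains banned sequence /df/ → illicit
No form is licit → 0.

0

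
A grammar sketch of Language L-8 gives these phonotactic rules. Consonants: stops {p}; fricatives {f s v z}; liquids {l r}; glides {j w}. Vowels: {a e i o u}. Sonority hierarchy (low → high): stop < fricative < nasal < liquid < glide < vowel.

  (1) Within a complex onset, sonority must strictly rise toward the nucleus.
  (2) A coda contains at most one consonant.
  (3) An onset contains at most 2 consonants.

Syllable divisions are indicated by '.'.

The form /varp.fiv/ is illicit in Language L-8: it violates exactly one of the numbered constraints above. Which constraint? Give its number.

2

/varp.fiv/: syllable 1 coda /rp/ has 2 consonants (> 1).
This is a violation of constraint 2: "A coda contains at most one consonant."
The remaining constraints (1, 3) are satisfied.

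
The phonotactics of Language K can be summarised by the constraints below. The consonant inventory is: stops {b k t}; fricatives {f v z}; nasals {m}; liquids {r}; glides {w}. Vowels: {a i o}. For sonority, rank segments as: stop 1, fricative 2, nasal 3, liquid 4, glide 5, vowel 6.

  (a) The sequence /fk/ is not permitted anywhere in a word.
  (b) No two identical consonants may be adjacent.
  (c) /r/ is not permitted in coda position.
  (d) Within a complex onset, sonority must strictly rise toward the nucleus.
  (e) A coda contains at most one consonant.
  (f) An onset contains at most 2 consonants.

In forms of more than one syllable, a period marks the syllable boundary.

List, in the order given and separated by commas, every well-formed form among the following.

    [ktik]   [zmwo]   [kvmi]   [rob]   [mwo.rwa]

[ktik] — violates constraint (d): syllable 1 onset /kt/: /k/ (stop, 1) → /t/ (stop, 1) does not rise → ill-formed
[zmwo] — violates constraint (f): syllable 1 onset /zmw/ has 3 consonants (> 2) → ill-formed
[kvmi] — violates constraint (f): syllable 1 onset /kvm/ has 3 consonants (> 2) → ill-formed
[rob] — σ1 onset /r/, coda /b/ ok → well-formed
[mwo.rwa] — σ1 onset /mw/ (3→5 rises), coda /∅/ ok; σ2 onset /rw/ (4→5 rises), coda /∅/ ok → well-formed

[rob], [mwo.rwa]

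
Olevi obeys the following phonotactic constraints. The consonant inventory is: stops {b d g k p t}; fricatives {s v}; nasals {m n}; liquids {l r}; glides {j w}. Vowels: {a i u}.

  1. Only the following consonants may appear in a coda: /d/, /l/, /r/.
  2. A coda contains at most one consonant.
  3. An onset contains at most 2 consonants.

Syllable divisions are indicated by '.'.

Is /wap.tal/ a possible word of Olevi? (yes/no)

/wap.tal/ — violates constraint 1: syllable 1 coda contains /p/, which is not a licensed coda consonant → ill-formed

no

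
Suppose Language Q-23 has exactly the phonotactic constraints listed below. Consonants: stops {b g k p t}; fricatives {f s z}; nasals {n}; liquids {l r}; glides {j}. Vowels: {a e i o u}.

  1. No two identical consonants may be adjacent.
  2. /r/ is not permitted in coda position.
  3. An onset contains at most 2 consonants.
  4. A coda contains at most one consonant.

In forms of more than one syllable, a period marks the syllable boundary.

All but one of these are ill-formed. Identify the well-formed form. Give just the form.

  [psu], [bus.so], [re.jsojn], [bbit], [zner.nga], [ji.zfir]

[psu]

[psu] — σ1 onset /ps/ (2C), coda /∅/ ok → well-formed
[bus.so] — violates constraint 1: adjacent identical consonants /ss/ → ill-formed
[re.jsojn] — violates constraint 4: syllable 2 coda /jn/ has 2 consonants (> 1) → ill-formed
[bbit] — violates constraint 1: adjacent identical consonants /bb/ → ill-formed
[zner.nga] — violates constraint 2: syllable 1 coda contains /r/ → ill-formed
[ji.zfir] — violates constraint 2: syllable 2 coda contains /r/ → ill-formed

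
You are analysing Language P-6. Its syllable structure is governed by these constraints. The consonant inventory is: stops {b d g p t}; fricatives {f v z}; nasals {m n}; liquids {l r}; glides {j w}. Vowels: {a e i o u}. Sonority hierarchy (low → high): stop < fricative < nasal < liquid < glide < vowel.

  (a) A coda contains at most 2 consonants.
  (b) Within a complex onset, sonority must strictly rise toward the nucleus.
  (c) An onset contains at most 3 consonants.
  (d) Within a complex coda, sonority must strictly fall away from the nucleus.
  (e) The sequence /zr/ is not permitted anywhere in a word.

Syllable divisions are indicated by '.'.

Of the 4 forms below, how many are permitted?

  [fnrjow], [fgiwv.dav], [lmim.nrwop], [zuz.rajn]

0

[fnrjow] — violates constraint (c): syllable 1 onset /fnrj/ has 4 consonants (> 3) → not permitted
[fgiwv.dav] — violates constraint (b): syllable 1 onset /fg/: /f/ (fricative, 2) → /g/ (stop, 1) does not rise → not permitted
[lmim.nrwop] — violates constraint (b): syllable 1 onset /lm/: /l/ (liquid, 4) → /m/ (nasal, 3) does not rise → not permitted
[zuz.rajn] — violates constraint (e): contains banned sequence /zr/ → not permitted
No form is permitted → 0.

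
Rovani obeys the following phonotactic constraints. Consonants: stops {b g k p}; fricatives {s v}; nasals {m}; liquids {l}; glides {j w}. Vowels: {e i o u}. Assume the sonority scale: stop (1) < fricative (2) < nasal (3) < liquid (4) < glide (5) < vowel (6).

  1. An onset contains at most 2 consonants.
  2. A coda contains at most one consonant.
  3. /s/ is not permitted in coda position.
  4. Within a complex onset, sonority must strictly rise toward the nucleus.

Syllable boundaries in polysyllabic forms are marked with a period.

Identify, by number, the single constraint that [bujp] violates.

2

[bujp]: syllable 1 coda /jp/ has 2 consonants (> 1).
This is a violation of constraint 2: "A coda contains at most one consonant."
The remaining constraints (1, 3, 4) are satisfied.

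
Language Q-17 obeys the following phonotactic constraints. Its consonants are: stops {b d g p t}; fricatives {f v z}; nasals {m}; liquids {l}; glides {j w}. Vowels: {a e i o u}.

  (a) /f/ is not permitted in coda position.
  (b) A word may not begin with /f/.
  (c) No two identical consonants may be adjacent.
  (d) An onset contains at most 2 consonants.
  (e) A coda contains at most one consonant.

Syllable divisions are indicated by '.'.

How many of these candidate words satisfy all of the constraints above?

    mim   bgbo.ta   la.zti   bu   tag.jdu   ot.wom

5

mim — σ1 onset /m/, coda /m/ ok → phonotactically legal
bgbo.ta — violates constraint (d): syllable 1 onset /bgb/ has 3 consonants (> 2) → phonotactically illegal
la.zti — σ1 onset /l/, coda /∅/ ok; σ2 onset /zt/ (2C), coda /∅/ ok → phonotactically legal
bu — σ1 onset /b/, coda /∅/ ok → phonotactically legal
tag.jdu — σ1 onset /t/, coda /g/ ok; σ2 onset /jd/ (2C), coda /∅/ ok → phonotactically legal
ot.wom — σ1 onset /∅/, coda /t/ ok; σ2 onset /w/, coda /m/ ok → phonotactically legal
Phonotactically legal: mim, la.zti, bu, tag.jdu, ot.wom → 5.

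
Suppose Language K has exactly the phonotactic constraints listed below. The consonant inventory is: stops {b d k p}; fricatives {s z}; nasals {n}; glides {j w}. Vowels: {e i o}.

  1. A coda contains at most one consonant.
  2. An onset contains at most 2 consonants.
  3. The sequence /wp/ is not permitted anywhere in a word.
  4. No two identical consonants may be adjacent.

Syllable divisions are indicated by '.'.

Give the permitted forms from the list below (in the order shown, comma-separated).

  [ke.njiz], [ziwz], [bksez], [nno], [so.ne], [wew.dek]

[ke.njiz], [so.ne], [wew.dek]

[ke.njiz] — σ1 onset /k/, coda /∅/ ok; σ2 onset /nj/ (2C), coda /z/ ok → permitted
[ziwz] — violates constraint 1: syllable 1 coda /wz/ has 2 consonants (> 1) → not permitted
[bksez] — violates constraint 2: syllable 1 onset /bks/ has 3 consonants (> 2) → not permitted
[nno] — violates constraint 4: adjacent identical consonants /nn/ → not permitted
[so.ne] — σ1 onset /s/, coda /∅/ ok; σ2 onset /n/, coda /∅/ ok → permitted
[wew.dek] — σ1 onset /w/, coda /w/ ok; σ2 onset /d/, coda /k/ ok → permitted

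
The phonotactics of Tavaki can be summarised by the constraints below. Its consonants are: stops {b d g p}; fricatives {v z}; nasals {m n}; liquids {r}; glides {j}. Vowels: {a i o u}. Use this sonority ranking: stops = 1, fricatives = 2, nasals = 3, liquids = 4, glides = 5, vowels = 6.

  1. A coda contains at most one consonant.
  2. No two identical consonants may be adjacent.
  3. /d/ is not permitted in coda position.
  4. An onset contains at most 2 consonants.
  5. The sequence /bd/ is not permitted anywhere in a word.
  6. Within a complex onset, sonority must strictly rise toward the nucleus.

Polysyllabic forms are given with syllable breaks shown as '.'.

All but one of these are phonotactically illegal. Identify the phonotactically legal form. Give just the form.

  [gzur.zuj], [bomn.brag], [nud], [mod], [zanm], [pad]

[gzur.zuj]

[gzur.zuj] — σ1 onset /gz/ (1→2 rises), coda /r/ ok; σ2 onset /z/, coda /j/ ok → phonotactically legal
[bomn.brag] — violates constraint 1: syllable 1 coda /mn/ has 2 consonants (> 1) → phonotactically illegal
[nud] — violates constraint 3: syllable 1 coda contains /d/ → phonotactically illegal
[mod] — violates constraint 3: syllable 1 coda contains /d/ → phonotactically illegal
[zanm] — violates constraint 1: syllable 1 coda /nm/ has 2 consonants (> 1) → phonotactically illegal
[pad] — violates constraint 3: syllable 1 coda contains /d/ → phonotactically illegal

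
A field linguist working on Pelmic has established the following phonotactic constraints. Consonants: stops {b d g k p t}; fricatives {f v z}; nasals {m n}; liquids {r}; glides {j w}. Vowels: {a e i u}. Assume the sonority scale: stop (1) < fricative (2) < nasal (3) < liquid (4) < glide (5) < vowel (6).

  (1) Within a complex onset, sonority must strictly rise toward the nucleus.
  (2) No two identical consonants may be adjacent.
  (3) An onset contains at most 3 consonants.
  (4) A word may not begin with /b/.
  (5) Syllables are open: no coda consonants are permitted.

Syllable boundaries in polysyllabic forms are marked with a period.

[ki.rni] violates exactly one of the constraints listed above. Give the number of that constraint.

[ki.rni]: syllable 2 onset /rn/: /r/ (liquid, 4) → /n/ (nasal, 3) does not rise.
This is a violation of constraint 1: "Within a complex onset, sonority must strictly rise toward the nucleus."
The remaining constraints (2, 3, 4, 5) are satisfied.

1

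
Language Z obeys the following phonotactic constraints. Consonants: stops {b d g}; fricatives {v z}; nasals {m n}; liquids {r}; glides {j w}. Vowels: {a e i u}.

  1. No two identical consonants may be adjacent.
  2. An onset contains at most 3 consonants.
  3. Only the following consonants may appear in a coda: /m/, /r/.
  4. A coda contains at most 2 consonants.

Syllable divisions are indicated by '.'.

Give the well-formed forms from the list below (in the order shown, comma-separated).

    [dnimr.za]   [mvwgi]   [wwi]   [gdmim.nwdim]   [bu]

[dnimr.za], [gdmim.nwdim], [bu]

[dnimr.za] — σ1 onset /dn/ (2C), coda /mr/ (2C) ok; σ2 onset /z/, coda /∅/ ok → well-formed
[mvwgi] — violates constraint 2: syllable 1 onset /mvwg/ has 4 consonants (> 3) → ill-formed
[wwi] — violates constraint 1: adjacent identical consonants /ww/ → ill-formed
[gdmim.nwdim] — σ1 onset /gdm/ (3C), coda /m/ ok; σ2 onset /nwd/ (3C), coda /m/ ok → well-formed
[bu] — σ1 onset /b/, coda /∅/ ok → well-formed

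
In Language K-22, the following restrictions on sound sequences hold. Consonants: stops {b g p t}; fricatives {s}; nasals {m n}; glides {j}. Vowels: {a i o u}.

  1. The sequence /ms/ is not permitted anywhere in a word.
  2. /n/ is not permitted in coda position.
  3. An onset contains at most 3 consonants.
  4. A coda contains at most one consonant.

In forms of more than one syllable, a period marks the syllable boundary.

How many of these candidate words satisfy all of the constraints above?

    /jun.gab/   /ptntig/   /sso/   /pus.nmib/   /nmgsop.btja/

/jun.gab/ — violates constraint 2: syllable 1 coda contains /n/ → ill-formed
/ptntig/ — violates constraint 3: syllable 1 onset /ptnt/ has 4 consonants (> 3) → ill-formed
/sso/ — σ1 onset /ss/ (2C), coda /∅/ ok → well-formed
/pus.nmib/ — σ1 onset /p/, coda /s/ ok; σ2 onset /nm/ (2C), coda /b/ ok → well-formed
/nmgsop.btja/ — violates constraint 3: syllable 1 onset /nmgs/ has 4 consonants (> 3) → ill-formed
Well-formed: /sso/, /pus.nmib/ → 2.

2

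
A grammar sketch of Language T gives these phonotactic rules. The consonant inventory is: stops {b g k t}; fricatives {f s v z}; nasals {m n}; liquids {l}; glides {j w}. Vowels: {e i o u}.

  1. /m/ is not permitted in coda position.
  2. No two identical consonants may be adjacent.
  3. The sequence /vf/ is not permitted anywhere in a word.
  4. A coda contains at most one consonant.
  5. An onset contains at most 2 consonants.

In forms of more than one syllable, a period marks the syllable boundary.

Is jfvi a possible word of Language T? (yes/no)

no

jfvi — violates constraint 5: syllable 1 onset /jfv/ has 3 consonants (> 2) → illicit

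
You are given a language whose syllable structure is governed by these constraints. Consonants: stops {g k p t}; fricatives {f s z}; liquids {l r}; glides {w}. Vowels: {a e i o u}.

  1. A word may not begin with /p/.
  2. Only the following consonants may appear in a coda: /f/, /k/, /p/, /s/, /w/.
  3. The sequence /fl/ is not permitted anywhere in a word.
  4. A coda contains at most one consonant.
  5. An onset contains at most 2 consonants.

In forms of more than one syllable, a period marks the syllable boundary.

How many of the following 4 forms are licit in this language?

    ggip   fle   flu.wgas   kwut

ggip — σ1 onset /gg/ (2C), coda /p/ ok → licit
fle — violates constraint 3: contains banned sequence /fl/ → illicit
flu.wgas — violates constraint 3: contains banned sequence /fl/ → illicit
kwut — violates constraint 2: syllable 1 coda contains /t/, which is not a licensed coda consonant → illicit
Licit: ggip → 1.

1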